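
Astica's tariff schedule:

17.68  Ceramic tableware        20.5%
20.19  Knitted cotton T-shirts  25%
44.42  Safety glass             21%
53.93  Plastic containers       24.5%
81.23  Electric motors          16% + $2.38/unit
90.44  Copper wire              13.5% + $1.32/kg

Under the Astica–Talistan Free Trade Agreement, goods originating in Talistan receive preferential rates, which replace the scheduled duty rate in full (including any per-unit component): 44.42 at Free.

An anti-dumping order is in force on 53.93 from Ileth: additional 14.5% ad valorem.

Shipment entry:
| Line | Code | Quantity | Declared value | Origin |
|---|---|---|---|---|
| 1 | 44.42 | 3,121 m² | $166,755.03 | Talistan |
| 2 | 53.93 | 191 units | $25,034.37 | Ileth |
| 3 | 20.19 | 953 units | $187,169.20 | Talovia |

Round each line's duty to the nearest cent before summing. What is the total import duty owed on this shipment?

$56,555.70

Line 1 (44.42, Talistan, 3,121 m², $166,755.03):
Base rate for 44.42 is 21%.
Origin Talistan qualifies under the Astica–Talistan agreement and 44.42 is covered: preferential rate Free applies instead.
Duty = $166,755.03 × 0% = $0.00.
Line 2 (53.93, Ileth, 191 units, $25,034.37):
Base rate for 53.93 is 24.5%.
Additional duty on 53.93 from Ileth: +14.5%. Applied ad valorem rate: 24.5% + 14.5% = 39%.
Duty = $25,034.37 × 39% = $9,763.40.
Line 3 (20.19, Talovia, 953 units, $187,169.20):
Base rate for 20.19 is 25%.
Duty = $187,169.20 × 25% = $46,792.30.
Total = $0.00 + $9,763.40 + $46,792.30 = $56,555.70.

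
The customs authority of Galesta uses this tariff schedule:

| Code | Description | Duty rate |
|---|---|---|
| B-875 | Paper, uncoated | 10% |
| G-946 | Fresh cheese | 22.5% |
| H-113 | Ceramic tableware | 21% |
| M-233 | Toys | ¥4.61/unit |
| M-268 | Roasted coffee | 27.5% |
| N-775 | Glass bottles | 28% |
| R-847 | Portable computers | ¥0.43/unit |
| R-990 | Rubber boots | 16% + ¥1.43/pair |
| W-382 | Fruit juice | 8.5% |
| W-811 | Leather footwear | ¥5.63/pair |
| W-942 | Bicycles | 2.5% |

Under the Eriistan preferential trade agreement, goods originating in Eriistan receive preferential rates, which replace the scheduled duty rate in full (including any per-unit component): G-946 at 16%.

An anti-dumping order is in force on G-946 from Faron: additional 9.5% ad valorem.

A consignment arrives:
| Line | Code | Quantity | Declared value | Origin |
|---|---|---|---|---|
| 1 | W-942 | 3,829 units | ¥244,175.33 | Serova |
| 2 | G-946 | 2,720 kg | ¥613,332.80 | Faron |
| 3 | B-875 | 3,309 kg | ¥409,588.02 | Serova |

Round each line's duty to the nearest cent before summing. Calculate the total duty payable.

Line 1 (W-942, Serova, 3,829 units, ¥244,175.33):
Base rate for W-942 is 2.5%.
Duty = ¥244,175.33 × 2.5% = ¥6,104.38.
Line 2 (G-946, Faron, 2,720 kg, ¥613,332.80):
Base rate for G-946 is 22.5%.
G-946 has an FTA preferential rate, but origin Faron is not Eriistan; base rate stands.
Additional duty on G-946 from Faron: +9.5%. Applied ad valorem rate: 22.5% + 9.5% = 32%.
Duty = ¥613,332.80 × 32% = ¥196,266.50.
Line 3 (B-875, Serova, 3,309 kg, ¥409,588.02):
Base rate for B-875 is 10%.
Duty = ¥409,588.02 × 10% = ¥40,958.80.
Total = ¥6,104.38 + ¥196,266.50 + ¥40,958.80 = ¥243,329.68.

¥243,329.68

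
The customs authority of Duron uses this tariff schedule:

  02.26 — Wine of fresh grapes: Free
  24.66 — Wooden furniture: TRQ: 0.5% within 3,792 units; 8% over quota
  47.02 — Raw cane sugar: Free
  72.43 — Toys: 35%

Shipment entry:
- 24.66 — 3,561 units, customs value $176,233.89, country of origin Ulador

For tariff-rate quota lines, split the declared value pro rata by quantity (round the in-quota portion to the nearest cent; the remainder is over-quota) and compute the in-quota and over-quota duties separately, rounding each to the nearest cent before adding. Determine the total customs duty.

$881.17

Line 1 (24.66, Ulador, 3,561 units, $176,233.89):
Code 24.66 is under a tariff-rate quota (threshold 3,792 units). Quantity 3,561 units is within the quota, so the in-quota rate 0.5% applies to the full value.
Duty = $176,233.89 × 0.5% = $881.17.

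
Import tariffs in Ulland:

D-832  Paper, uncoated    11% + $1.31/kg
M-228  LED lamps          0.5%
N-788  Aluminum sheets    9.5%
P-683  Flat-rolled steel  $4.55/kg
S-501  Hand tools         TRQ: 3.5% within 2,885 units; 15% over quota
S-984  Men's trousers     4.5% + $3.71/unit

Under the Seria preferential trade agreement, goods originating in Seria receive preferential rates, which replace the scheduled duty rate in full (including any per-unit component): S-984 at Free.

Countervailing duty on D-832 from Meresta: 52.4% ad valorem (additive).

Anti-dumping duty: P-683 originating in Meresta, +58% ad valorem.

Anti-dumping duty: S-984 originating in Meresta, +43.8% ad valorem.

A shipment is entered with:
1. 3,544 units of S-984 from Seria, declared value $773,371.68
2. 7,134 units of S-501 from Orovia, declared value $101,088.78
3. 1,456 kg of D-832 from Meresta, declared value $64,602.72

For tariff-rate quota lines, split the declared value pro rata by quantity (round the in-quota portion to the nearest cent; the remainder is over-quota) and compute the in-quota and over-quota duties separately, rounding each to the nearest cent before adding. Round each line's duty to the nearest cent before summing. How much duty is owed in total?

Line 1 (S-984, Seria, 3,544 units, $773,371.68):
Base rate for S-984 is 4.5% + $3.71/unit.
Origin Seria qualifies under the Ulland–Seria agreement and S-984 is covered: preferential rate Free applies instead.
The additional-duty order on S-984 targets Meresta, not Seria; it does not apply.
Duty = $773,371.68 × 0% = $0.00.
Line 2 (S-501, Orovia, 7,134 units, $101,088.78):
Code S-501 is under a tariff-rate quota (threshold 2,885 units). In-quota: 2,885 units at 3.5%; over-quota: 4,249 units at 15%.
Pro-rata value split: in-quota = $101,088.78 × 2,885/7,134 = $40,880.45; over-quota = $101,088.78 − $40,880.45 = $60,208.33.
In-quota duty = $40,880.45 × 3.5% = $1,430.82. Over-quota duty = $60,208.33 × 15% = $9,031.25.
Line duty = $1,430.82 + $9,031.25 = $10,462.07.
Line 3 (D-832, Meresta, 1,456 kg, $64,602.72):
Base rate for D-832 is 11% + $1.31/kg.
Additional duty on D-832 from Meresta: +52.4%. Applied ad valorem rate: 11% + 52.4% = 63.4%.
Duty = $64,602.72 × 63.4% + 1,456 × $1.31 = $42,865.48.
Total = $0.00 + $10,462.07 + $42,865.48 = $53,327.55.

$53,327.55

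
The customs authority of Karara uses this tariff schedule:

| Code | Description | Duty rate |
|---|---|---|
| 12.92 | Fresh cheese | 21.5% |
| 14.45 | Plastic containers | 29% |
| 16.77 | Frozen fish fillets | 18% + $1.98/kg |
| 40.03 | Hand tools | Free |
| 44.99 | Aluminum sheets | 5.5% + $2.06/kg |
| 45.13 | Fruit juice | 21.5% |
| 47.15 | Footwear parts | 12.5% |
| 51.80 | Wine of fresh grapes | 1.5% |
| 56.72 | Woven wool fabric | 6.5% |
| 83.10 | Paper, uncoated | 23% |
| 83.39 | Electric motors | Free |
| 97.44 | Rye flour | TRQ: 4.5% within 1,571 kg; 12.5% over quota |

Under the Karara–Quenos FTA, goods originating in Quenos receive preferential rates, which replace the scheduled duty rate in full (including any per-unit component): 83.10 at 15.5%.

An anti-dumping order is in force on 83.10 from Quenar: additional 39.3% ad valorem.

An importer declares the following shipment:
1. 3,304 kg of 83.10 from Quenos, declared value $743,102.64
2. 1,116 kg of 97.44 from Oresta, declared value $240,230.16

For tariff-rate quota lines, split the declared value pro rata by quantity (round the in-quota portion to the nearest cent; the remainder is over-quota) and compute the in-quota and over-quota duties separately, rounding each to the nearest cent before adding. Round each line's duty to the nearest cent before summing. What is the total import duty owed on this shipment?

$125,991.27

Line 1 (83.10, Quenos, 3,304 kg, $743,102.64):
Base rate for 83.10 is 23%.
Origin Quenos qualifies under the Karara–Quenos agreement and 83.10 is covered: preferential rate 15.5% applies instead.
The additional-duty order on 83.10 targets Quenar, not Quenos; it does not apply.
Duty = $743,102.64 × 15.5% = $115,180.91.
Line 2 (97.44, Oresta, 1,116 kg, $240,230.16):
Code 97.44 is under a tariff-rate quota (threshold 1,571 kg). Quantity 1,116 kg is within the quota, so the in-quota rate 4.5% applies to the full value.
Duty = $240,230.16 × 4.5% = $10,810.36.
Total = $115,180.91 + $10,810.36 = $125,991.27.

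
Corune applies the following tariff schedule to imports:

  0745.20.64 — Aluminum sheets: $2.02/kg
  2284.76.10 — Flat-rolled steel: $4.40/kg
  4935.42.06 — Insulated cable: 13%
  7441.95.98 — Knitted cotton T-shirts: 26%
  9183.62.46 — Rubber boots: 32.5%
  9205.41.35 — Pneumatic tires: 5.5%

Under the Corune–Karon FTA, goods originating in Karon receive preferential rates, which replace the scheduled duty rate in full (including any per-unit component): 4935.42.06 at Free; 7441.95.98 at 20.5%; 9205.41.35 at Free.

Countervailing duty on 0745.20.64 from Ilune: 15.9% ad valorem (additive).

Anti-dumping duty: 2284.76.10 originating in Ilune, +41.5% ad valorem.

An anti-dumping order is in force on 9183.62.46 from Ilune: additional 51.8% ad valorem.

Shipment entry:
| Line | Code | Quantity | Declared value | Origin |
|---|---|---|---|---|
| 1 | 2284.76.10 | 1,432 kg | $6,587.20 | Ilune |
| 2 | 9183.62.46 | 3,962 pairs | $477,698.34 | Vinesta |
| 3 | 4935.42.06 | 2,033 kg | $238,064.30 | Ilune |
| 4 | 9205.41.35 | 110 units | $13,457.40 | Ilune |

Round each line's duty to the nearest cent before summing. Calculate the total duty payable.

$195,974.97

Line 1 (2284.76.10, Ilune, 1,432 kg, $6,587.20):
Base rate for 2284.76.10 is $4.40/kg.
Additional duty on 2284.76.10 from Ilune: +41.5% ad valorem. Applied ad valorem rate = 41.5%.
Duty = $6,587.20 × 41.5% + 1,432 × $4.40 = $9,034.49.
Line 2 (9183.62.46, Vinesta, 3,962 pairs, $477,698.34):
Base rate for 9183.62.46 is 32.5%.
The additional-duty order on 9183.62.46 targets Ilune, not Vinesta; it does not apply.
Duty = $477,698.34 × 32.5% = $155,251.96.
Line 3 (4935.42.06, Ilune, 2,033 kg, $238,064.30):
Base rate for 4935.42.06 is 13%.
4935.42.06 has an FTA preferential rate, but origin Ilune is not Karon; base rate stands.
Duty = $238,064.30 × 13% = $30,948.36.
Line 4 (9205.41.35, Ilune, 110 units, $13,457.40):
Base rate for 9205.41.35 is 5.5%.
9205.41.35 has an FTA preferential rate, but origin Ilune is not Karon; base rate stands.
Duty = $13,457.40 × 5.5% = $740.16.
Total = $9,034.49 + $155,251.96 + $30,948.36 + $740.16 = $195,974.97.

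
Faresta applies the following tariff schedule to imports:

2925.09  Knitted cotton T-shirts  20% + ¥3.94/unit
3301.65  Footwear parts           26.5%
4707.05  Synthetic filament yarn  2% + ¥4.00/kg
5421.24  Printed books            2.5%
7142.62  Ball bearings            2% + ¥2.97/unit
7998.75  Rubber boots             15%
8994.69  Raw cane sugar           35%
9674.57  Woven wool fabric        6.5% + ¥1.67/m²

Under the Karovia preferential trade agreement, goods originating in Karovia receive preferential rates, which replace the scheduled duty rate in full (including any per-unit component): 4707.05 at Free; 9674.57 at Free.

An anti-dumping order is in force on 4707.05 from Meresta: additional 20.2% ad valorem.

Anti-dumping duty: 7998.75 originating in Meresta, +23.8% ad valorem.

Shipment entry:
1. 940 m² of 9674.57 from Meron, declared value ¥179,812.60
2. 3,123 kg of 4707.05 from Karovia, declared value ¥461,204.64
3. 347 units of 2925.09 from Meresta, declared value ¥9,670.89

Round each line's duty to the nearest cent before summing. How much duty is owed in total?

Line 1 (9674.57, Meron, 940 m², ¥179,812.60):
Base rate for 9674.57 is 6.5% + ¥1.67/m².
9674.57 has an FTA preferential rate, but origin Meron is not Karovia; base rate stands.
Duty = ¥179,812.60 × 6.5% + 940 × ¥1.67 = ¥13,257.62.
Line 2 (4707.05, Karovia, 3,123 kg, ¥461,204.64):
Base rate for 4707.05 is 2% + ¥4.00/kg.
Origin Karovia qualifies under the Faresta–Karovia agreement and 4707.05 is covered: preferential rate Free applies instead.
The additional-duty order on 4707.05 targets Meresta, not Karovia; it does not apply.
Duty = ¥461,204.64 × 0% = ¥0.00.
Line 3 (2925.09, Meresta, 347 units, ¥9,670.89):
Base rate for 2925.09 is 20% + ¥3.94/unit.
Duty = ¥9,670.89 × 20% + 347 × ¥3.94 = ¥3,301.36.
Total = ¥13,257.62 + ¥0.00 + ¥3,301.36 = ¥16,558.98.

¥16,558.98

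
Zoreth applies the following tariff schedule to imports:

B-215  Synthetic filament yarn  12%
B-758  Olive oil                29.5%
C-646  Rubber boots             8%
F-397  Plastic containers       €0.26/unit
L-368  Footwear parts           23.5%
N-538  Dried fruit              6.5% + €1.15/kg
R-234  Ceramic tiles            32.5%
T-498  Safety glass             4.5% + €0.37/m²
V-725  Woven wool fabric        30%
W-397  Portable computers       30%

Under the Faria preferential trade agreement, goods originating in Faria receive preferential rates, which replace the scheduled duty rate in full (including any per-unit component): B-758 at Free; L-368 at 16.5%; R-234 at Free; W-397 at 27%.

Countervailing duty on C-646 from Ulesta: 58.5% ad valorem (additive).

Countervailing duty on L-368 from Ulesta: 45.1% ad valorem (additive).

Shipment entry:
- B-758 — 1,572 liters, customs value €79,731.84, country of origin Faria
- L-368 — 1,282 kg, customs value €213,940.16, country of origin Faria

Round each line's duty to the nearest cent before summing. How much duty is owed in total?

Line 1 (B-758, Faria, 1,572 liters, €79,731.84):
Base rate for B-758 is 29.5%.
Origin Faria qualifies under the Zoreth–Faria agreement and B-758 is covered: preferential rate Free applies instead.
Duty = €79,731.84 × 0% = €0.00.
Line 2 (L-368, Faria, 1,282 kg, €213,940.16):
Base rate for L-368 is 23.5%.
Origin Faria qualifies under the Zoreth–Faria agreement and L-368 is covered: preferential rate 16.5% applies instead.
The additional-duty order on L-368 targets Ulesta, not Faria; it does not apply.
Duty = €213,940.16 × 16.5% = €35,300.13.
Total = €0.00 + €35,300.13 = €35,300.13.

€35,300.13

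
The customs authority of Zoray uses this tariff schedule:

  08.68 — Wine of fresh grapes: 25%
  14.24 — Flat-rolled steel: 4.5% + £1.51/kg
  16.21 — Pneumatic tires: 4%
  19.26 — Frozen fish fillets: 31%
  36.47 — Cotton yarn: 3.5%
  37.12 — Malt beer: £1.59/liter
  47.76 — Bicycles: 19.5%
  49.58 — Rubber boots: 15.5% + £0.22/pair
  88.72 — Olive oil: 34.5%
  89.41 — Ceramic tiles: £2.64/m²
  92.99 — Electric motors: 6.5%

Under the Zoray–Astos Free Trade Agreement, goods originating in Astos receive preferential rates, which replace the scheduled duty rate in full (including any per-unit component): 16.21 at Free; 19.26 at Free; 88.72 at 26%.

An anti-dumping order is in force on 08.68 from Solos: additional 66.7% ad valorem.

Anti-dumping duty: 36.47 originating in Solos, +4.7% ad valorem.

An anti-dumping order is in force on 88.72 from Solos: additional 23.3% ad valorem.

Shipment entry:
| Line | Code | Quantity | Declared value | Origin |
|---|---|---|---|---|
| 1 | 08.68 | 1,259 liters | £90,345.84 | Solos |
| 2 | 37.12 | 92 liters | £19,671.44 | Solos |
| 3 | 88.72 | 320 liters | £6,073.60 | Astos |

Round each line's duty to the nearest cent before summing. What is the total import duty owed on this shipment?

£84,572.56

Line 1 (08.68, Solos, 1,259 liters, £90,345.84):
Base rate for 08.68 is 25%.
Additional duty on 08.68 from Solos: +66.7%. Applied ad valorem rate: 25% + 66.7% = 91.7%.
Duty = £90,345.84 × 91.7% = £82,847.14.
Line 2 (37.12, Solos, 92 liters, £19,671.44):
Base rate for 37.12 is £1.59/liter.
Duty = 92 × £1.59 = £146.28.
Line 3 (88.72, Astos, 320 liters, £6,073.60):
Base rate for 88.72 is 34.5%.
Origin Astos qualifies under the Zoray–Astos agreement and 88.72 is covered: preferential rate 26% applies instead.
The additional-duty order on 88.72 targets Solos, not Astos; it does not apply.
Duty = £6,073.60 × 26% = £1,579.14.
Total = £82,847.14 + £146.28 + £1,579.14 = £84,572.56.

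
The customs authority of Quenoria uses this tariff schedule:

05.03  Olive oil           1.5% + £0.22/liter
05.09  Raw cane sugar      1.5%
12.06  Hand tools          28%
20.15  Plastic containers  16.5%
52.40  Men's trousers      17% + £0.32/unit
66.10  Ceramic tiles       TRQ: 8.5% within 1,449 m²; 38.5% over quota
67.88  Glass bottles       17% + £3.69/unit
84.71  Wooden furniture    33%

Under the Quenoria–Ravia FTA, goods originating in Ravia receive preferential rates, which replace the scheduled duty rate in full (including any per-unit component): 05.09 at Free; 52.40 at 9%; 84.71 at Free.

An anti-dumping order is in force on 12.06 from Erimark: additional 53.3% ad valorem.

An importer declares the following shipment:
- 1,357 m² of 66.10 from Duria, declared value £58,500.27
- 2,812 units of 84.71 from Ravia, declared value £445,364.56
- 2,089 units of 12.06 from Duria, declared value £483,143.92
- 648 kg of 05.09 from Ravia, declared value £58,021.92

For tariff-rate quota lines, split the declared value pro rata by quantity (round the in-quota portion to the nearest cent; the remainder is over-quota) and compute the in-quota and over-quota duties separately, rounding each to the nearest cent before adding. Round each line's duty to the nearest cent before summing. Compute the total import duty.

Line 1 (66.10, Duria, 1,357 m², £58,500.27):
Code 66.10 is under a tariff-rate quota (threshold 1,449 m²). Quantity 1,357 m² is within the quota, so the in-quota rate 8.5% applies to the full value.
Duty = £58,500.27 × 8.5% = £4,972.52.
Line 2 (84.71, Ravia, 2,812 units, £445,364.56):
Base rate for 84.71 is 33%.
Origin Ravia qualifies under the Quenoria–Ravia agreement and 84.71 is covered: preferential rate Free applies instead.
Duty = £445,364.56 × 0% = £0.00.
Line 3 (12.06, Duria, 2,089 units, £483,143.92):
Base rate for 12.06 is 28%.
The additional-duty order on 12.06 targets Erimark, not Duria; it does not apply.
Duty = £483,143.92 × 28% = £135,280.30.
Line 4 (05.09, Ravia, 648 kg, £58,021.92):
Base rate for 05.09 is 1.5%.
Origin Ravia qualifies under the Quenoria–Ravia agreement and 05.09 is covered: preferential rate Free applies instead.
Duty = £58,021.92 × 0% = £0.00.
Total = £4,972.52 + £0.00 + £135,280.30 + £0.00 = £140,252.82.

£140,252.82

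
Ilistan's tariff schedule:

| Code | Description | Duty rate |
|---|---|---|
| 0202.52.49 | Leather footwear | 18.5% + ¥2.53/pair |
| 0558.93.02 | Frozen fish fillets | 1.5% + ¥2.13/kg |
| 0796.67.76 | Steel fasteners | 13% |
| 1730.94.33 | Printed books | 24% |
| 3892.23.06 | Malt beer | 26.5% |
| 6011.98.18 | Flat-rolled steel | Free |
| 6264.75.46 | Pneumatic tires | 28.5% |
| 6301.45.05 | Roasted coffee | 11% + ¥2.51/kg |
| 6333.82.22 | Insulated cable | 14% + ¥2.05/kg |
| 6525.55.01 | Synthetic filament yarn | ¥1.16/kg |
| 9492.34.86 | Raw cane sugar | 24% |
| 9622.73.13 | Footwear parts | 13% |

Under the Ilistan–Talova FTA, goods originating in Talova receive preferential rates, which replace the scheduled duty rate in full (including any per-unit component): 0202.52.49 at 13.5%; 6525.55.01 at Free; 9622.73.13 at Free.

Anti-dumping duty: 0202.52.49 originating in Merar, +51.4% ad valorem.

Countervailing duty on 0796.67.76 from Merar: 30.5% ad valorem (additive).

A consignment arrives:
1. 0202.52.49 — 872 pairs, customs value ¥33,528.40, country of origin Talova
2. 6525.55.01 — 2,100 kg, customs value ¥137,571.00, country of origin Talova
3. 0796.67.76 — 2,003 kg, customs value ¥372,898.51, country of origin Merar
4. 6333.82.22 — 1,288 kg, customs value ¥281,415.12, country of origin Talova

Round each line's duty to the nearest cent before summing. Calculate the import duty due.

¥208,775.70

Line 1 (0202.52.49, Talova, 872 pairs, ¥33,528.40):
Base rate for 0202.52.49 is 18.5% + ¥2.53/pair.
Origin Talova qualifies under the Ilistan–Talova agreement and 0202.52.49 is covered: preferential rate 13.5% applies instead.
The additional-duty order on 0202.52.49 targets Merar, not Talova; it does not apply.
Duty = ¥33,528.40 × 13.5% = ¥4,526.33.
Line 2 (6525.55.01, Talova, 2,100 kg, ¥137,571.00):
Base rate for 6525.55.01 is ¥1.16/kg.
Origin Talova qualifies under the Ilistan–Talova agreement and 6525.55.01 is covered: preferential rate Free applies instead.
Duty = ¥137,571.00 × 0% = ¥0.00.
Line 3 (0796.67.76, Merar, 2,003 kg, ¥372,898.51):
Base rate for 0796.67.76 is 13%.
Additional duty on 0796.67.76 from Merar: +30.5%. Applied ad valorem rate: 13% + 30.5% = 43.5%.
Duty = ¥372,898.51 × 43.5% = ¥162,210.85.
Line 4 (6333.82.22, Talova, 1,288 kg, ¥281,415.12):
Base rate for 6333.82.22 is 14% + ¥2.05/kg.
Origin Talova is the FTA partner but 6333.82.22 is not on the preference list; base rate stands.
Duty = ¥281,415.12 × 14% + 1,288 × ¥2.05 = ¥42,038.52.
Total = ¥4,526.33 + ¥0.00 + ¥162,210.85 + ¥42,038.52 = ¥208,775.70.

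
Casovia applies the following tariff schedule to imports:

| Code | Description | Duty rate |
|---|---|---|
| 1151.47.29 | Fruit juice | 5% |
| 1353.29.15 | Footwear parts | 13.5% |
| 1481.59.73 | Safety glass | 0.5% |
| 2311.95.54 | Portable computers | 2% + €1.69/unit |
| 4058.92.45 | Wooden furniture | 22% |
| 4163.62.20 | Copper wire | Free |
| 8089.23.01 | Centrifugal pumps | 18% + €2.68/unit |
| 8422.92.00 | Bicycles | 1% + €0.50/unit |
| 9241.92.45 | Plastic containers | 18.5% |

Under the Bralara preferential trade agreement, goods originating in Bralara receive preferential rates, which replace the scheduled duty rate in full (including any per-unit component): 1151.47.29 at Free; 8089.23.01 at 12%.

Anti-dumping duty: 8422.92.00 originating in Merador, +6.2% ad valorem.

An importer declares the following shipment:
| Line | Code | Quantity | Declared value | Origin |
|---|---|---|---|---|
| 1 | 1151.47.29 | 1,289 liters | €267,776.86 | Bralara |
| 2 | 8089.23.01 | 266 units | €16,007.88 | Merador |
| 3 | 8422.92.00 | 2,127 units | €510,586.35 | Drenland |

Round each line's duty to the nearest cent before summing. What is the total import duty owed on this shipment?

Line 1 (1151.47.29, Bralara, 1,289 liters, €267,776.86):
Base rate for 1151.47.29 is 5%.
Origin Bralara qualifies under the Casovia–Bralara agreement and 1151.47.29 is covered: preferential rate Free applies instead.
Duty = €267,776.86 × 0% = €0.00.
Line 2 (8089.23.01, Merador, 266 units, €16,007.88):
Base rate for 8089.23.01 is 18% + €2.68/unit.
8089.23.01 has an FTA preferential rate, but origin Merador is not Bralara; base rate stands.
Duty = €16,007.88 × 18% + 266 × €2.68 = €3,594.30.
Line 3 (8422.92.00, Drenland, 2,127 units, €510,586.35):
Base rate for 8422.92.00 is 1% + €0.50/unit.
The additional-duty order on 8422.92.00 targets Merador, not Drenland; it does not apply.
Duty = €510,586.35 × 1% + 2,127 × €0.50 = €6,169.36.
Total = €0.00 + €3,594.30 + €6,169.36 = €9,763.66.

€9,763.66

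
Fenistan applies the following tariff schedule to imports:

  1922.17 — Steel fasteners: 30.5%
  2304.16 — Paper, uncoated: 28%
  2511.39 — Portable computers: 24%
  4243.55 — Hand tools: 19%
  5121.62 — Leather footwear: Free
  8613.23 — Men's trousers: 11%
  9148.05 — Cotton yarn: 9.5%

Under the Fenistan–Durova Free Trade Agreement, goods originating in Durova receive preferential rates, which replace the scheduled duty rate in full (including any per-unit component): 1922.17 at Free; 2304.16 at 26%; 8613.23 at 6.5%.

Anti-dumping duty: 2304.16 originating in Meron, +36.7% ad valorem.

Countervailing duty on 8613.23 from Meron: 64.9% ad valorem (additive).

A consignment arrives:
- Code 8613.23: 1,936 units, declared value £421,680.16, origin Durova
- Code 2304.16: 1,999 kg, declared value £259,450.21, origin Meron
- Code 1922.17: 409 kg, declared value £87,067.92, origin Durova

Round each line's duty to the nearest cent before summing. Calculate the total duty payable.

Line 1 (8613.23, Durova, 1,936 units, £421,680.16):
Base rate for 8613.23 is 11%.
Origin Durova qualifies under the Fenistan–Durova agreement and 8613.23 is covered: preferential rate 6.5% applies instead.
The additional-duty order on 8613.23 targets Meron, not Durova; it does not apply.
Duty = £421,680.16 × 6.5% = £27,409.21.
Line 2 (2304.16, Meron, 1,999 kg, £259,450.21):
Base rate for 2304.16 is 28%.
2304.16 has an FTA preferential rate, but origin Meron is not Durova; base rate stands.
Additional duty on 2304.16 from Meron: +36.7%. Applied ad valorem rate: 28% + 36.7% = 64.7%.
Duty = £259,450.21 × 64.7% = £167,864.29.
Line 3 (1922.17, Durova, 409 kg, £87,067.92):
Base rate for 1922.17 is 30.5%.
Origin Durova qualifies under the Fenistan–Durova agreement and 1922.17 is covered: preferential rate Free applies instead.
Duty = £87,067.92 × 0% = £0.00.
Total = £27,409.21 + £167,864.29 + £0.00 = £195,273.50.

£195,273.50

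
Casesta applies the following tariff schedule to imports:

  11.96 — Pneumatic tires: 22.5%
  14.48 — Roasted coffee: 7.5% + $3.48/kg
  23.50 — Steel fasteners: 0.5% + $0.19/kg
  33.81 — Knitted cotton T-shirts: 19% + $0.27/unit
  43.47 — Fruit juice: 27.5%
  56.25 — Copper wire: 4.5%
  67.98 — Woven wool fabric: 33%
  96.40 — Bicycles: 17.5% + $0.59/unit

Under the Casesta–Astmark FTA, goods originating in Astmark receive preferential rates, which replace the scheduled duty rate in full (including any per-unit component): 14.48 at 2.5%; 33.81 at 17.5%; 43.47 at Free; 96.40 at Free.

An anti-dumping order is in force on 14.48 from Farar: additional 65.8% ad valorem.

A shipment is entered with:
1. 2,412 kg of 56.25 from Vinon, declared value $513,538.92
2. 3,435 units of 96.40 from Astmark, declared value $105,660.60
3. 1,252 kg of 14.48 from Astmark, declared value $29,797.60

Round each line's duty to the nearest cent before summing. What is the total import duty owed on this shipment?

$23,854.19

Line 1 (56.25, Vinon, 2,412 kg, $513,538.92):
Base rate for 56.25 is 4.5%.
Duty = $513,538.92 × 4.5% = $23,109.25.
Line 2 (96.40, Astmark, 3,435 units, $105,660.60):
Base rate for 96.40 is 17.5% + $0.59/unit.
Origin Astmark qualifies under the Casesta–Astmark agreement and 96.40 is covered: preferential rate Free applies instead.
Duty = $105,660.60 × 0% = $0.00.
Line 3 (14.48, Astmark, 1,252 kg, $29,797.60):
Base rate for 14.48 is 7.5% + $3.48/kg.
Origin Astmark qualifies under the Casesta–Astmark agreement and 14.48 is covered: preferential rate 2.5% applies instead.
The additional-duty order on 14.48 targets Farar, not Astmark; it does not apply.
Duty = $29,797.60 × 2.5% = $744.94.
Total = $23,109.25 + $0.00 + $744.94 = $23,854.19.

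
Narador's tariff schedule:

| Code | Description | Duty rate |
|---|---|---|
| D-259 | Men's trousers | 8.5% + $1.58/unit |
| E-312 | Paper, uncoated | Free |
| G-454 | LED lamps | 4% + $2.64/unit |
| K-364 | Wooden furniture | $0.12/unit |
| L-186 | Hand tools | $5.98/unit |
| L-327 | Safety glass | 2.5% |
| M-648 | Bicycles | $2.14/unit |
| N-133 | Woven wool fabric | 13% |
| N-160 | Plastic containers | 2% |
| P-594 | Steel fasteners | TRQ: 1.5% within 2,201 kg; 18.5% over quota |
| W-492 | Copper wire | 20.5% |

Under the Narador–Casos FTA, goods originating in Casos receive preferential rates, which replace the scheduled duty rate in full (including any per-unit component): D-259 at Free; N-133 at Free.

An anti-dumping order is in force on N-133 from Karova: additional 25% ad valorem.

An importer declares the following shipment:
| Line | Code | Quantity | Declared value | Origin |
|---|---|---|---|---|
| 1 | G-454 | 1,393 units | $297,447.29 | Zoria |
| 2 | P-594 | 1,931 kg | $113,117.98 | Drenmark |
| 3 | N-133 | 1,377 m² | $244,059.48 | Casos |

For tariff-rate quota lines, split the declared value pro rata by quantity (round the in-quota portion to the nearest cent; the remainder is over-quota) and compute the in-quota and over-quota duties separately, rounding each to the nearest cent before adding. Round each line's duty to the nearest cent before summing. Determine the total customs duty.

$17,272.18

Line 1 (G-454, Zoria, 1,393 units, $297,447.29):
Base rate for G-454 is 4% + $2.64/unit.
Duty = $297,447.29 × 4% + 1,393 × $2.64 = $15,575.41.
Line 2 (P-594, Drenmark, 1,931 kg, $113,117.98):
Code P-594 is under a tariff-rate quota (threshold 2,201 kg). Quantity 1,931 kg is within the quota, so the in-quota rate 1.5% applies to the full value.
Duty = $113,117.98 × 1.5% = $1,696.77.
Line 3 (N-133, Casos, 1,377 m², $244,059.48):
Base rate for N-133 is 13%.
Origin Casos qualifies under the Narador–Casos agreement and N-133 is covered: preferential rate Free applies instead.
The additional-duty order on N-133 targets Karova, not Casos; it does not apply.
Duty = $244,059.48 × 0% = $0.00.
Total = $15,575.41 + $1,696.77 + $0.00 = $17,272.18.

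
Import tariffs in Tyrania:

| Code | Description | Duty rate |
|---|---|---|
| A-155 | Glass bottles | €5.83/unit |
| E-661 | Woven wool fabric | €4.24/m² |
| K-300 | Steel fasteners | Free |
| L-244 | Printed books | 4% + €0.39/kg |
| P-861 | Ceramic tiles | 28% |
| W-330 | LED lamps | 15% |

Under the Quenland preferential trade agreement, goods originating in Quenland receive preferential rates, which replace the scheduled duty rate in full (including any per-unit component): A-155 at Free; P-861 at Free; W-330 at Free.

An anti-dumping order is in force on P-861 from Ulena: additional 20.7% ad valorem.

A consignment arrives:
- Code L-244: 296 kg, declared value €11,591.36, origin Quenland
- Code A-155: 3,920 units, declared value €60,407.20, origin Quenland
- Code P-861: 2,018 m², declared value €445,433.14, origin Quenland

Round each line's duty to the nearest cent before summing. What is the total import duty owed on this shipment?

€579.09

Line 1 (L-244, Quenland, 296 kg, €11,591.36):
Base rate for L-244 is 4% + €0.39/kg.
Origin Quenland is the FTA partner but L-244 is not on the preference list; base rate stands.
Duty = €11,591.36 × 4% + 296 × €0.39 = €579.09.
Line 2 (A-155, Quenland, 3,920 units, €60,407.20):
Base rate for A-155 is €5.83/unit.
Origin Quenland qualifies under the Tyrania–Quenland agreement and A-155 is covered: preferential rate Free applies instead.
Duty = €60,407.20 × 0% = €0.00.
Line 3 (P-861, Quenland, 2,018 m², €445,433.14):
Base rate for P-861 is 28%.
Origin Quenland qualifies under the Tyrania–Quenland agreement and P-861 is covered: preferential rate Free applies instead.
The additional-duty order on P-861 targets Ulena, not Quenland; it does not apply.
Duty = €445,433.14 × 0% = €0.00.
Total = €579.09 + €0.00 + €0.00 = €579.09.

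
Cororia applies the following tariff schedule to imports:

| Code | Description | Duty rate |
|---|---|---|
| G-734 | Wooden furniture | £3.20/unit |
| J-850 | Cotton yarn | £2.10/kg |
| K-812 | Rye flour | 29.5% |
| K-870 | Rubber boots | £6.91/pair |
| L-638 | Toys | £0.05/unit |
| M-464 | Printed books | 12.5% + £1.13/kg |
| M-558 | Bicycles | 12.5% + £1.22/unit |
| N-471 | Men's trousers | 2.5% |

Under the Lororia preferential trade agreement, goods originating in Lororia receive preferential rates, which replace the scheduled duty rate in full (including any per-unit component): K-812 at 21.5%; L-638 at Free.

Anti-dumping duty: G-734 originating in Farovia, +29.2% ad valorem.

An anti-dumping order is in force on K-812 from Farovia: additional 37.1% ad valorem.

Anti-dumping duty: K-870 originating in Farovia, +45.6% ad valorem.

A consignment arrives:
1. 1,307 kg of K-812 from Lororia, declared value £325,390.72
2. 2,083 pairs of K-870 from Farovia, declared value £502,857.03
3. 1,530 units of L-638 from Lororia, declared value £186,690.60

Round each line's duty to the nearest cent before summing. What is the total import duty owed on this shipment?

£313,655.34

Line 1 (K-812, Lororia, 1,307 kg, £325,390.72):
Base rate for K-812 is 29.5%.
Origin Lororia qualifies under the Cororia–Lororia agreement and K-812 is covered: preferential rate 21.5% applies instead.
The additional-duty order on K-812 targets Farovia, not Lororia; it does not apply.
Duty = £325,390.72 × 21.5% = £69,959.00.
Line 2 (K-870, Farovia, 2,083 pairs, £502,857.03):
Base rate for K-870 is £6.91/pair.
Additional duty on K-870 from Farovia: +45.6% ad valorem. Applied ad valorem rate = 45.6%.
Duty = £502,857.03 × 45.6% + 2,083 × £6.91 = £243,696.34.
Line 3 (L-638, Lororia, 1,530 units, £186,690.60):
Base rate for L-638 is £0.05/unit.
Origin Lororia qualifies under the Cororia–Lororia agreement and L-638 is covered: preferential rate Free applies instead.
Duty = £186,690.60 × 0% = £0.00.
Total = £69,959.00 + £243,696.34 + £0.00 = £313,655.34.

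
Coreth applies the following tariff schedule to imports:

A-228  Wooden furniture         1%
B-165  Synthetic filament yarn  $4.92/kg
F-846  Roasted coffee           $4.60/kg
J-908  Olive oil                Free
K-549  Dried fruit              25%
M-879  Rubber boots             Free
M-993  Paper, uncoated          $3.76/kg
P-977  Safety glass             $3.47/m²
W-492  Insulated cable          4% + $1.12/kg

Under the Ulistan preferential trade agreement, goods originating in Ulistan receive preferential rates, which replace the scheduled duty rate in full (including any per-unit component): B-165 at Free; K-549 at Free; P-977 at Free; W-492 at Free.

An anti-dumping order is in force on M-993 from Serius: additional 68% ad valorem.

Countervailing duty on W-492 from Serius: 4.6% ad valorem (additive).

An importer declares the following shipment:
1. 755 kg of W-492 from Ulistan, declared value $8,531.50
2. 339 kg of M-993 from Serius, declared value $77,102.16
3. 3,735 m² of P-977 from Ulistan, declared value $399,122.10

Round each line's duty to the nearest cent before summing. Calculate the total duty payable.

Line 1 (W-492, Ulistan, 755 kg, $8,531.50):
Base rate for W-492 is 4% + $1.12/kg.
Origin Ulistan qualifies under the Coreth–Ulistan agreement and W-492 is covered: preferential rate Free applies instead.
The additional-duty order on W-492 targets Serius, not Ulistan; it does not apply.
Duty = $8,531.50 × 0% = $0.00.
Line 2 (M-993, Serius, 339 kg, $77,102.16):
Base rate for M-993 is $3.76/kg.
Additional duty on M-993 from Serius: +68% ad valorem. Applied ad valorem rate = 68%.
Duty = $77,102.16 × 68% + 339 × $3.76 = $53,704.11.
Line 3 (P-977, Ulistan, 3,735 m², $399,122.10):
Base rate for P-977 is $3.47/m².
Origin Ulistan qualifies under the Coreth–Ulistan agreement and P-977 is covered: preferential rate Free applies instead.
Duty = $399,122.10 × 0% = $0.00.
Total = $0.00 + $53,704.11 + $0.00 = $53,704.11.

$53,704.11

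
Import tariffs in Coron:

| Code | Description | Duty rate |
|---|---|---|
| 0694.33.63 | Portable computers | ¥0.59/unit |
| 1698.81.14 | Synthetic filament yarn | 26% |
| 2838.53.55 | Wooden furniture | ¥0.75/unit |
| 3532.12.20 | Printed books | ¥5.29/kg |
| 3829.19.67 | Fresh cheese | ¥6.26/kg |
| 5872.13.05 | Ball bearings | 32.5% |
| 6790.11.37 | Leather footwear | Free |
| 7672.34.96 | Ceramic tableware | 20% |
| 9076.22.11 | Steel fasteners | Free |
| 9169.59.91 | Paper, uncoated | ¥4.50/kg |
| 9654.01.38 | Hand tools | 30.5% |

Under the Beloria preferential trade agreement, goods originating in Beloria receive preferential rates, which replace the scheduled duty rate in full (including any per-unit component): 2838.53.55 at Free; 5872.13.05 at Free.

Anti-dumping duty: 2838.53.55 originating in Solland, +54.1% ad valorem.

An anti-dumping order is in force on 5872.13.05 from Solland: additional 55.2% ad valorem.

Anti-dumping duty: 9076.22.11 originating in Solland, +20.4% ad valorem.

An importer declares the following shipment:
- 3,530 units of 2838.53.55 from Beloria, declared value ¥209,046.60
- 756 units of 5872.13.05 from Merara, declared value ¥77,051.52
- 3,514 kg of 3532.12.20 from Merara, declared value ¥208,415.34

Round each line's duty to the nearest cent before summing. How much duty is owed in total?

¥43,630.80

Line 1 (2838.53.55, Beloria, 3,530 units, ¥209,046.60):
Base rate for 2838.53.55 is ¥0.75/unit.
Origin Beloria qualifies under the Coron–Beloria agreement and 2838.53.55 is covered: preferential rate Free applies instead.
The additional-duty order on 2838.53.55 targets Solland, not Beloria; it does not apply.
Duty = ¥209,046.60 × 0% = ¥0.00.
Line 2 (5872.13.05, Merara, 756 units, ¥77,051.52):
Base rate for 5872.13.05 is 32.5%.
5872.13.05 has an FTA preferential rate, but origin Merara is not Beloria; base rate stands.
The additional-duty order on 5872.13.05 targets Solland, not Merara; it does not apply.
Duty = ¥77,051.52 × 32.5% = ¥25,041.74.
Line 3 (3532.12.20, Merara, 3,514 kg, ¥208,415.34):
Base rate for 3532.12.20 is ¥5.29/kg.
Duty = 3,514 × ¥5.29 = ¥18,589.06.
Total = ¥0.00 + ¥25,041.74 + ¥18,589.06 = ¥43,630.80.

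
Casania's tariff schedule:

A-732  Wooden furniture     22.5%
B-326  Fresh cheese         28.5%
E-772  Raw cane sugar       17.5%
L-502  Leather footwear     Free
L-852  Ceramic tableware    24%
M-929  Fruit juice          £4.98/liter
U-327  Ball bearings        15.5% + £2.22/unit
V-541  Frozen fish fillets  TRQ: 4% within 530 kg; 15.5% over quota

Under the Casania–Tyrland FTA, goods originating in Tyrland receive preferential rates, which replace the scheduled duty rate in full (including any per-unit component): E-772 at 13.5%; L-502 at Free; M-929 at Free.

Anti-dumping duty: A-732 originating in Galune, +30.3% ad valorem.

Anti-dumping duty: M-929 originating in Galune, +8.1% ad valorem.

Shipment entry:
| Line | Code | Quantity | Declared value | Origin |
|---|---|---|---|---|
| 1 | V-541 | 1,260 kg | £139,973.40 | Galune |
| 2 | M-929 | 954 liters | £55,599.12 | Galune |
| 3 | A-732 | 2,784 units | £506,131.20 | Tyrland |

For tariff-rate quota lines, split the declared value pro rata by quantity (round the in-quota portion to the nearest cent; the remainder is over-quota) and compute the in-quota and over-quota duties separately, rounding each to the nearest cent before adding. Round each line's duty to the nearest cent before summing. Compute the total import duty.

Line 1 (V-541, Galune, 1,260 kg, £139,973.40):
Code V-541 is under a tariff-rate quota (threshold 530 kg). In-quota: 530 kg at 4%; over-quota: 730 kg at 15.5%.
Pro-rata value split: in-quota = £139,973.40 × 530/1,260 = £58,877.70; over-quota = £139,973.40 − £58,877.70 = £81,095.70.
In-quota duty = £58,877.70 × 4% = £2,355.11. Over-quota duty = £81,095.70 × 15.5% = £12,569.83.
Line duty = £2,355.11 + £12,569.83 = £14,924.94.
Line 2 (M-929, Galune, 954 liters, £55,599.12):
Base rate for M-929 is £4.98/liter.
M-929 has an FTA preferential rate, but origin Galune is not Tyrland; base rate stands.
Additional duty on M-929 from Galune: +8.1% ad valorem. Applied ad valorem rate = 8.1%.
Duty = £55,599.12 × 8.1% + 954 × £4.98 = £9,254.45.
Line 3 (A-732, Tyrland, 2,784 units, £506,131.20):
Base rate for A-732 is 22.5%.
Origin Tyrland is the FTA partner but A-732 is not on the preference list; base rate stands.
The additional-duty order on A-732 targets Galune, not Tyrland; it does not apply.
Duty = £506,131.20 × 22.5% = £113,879.52.
Total = £14,924.94 + £9,254.45 + £113,879.52 = £138,058.91.

£138,058.91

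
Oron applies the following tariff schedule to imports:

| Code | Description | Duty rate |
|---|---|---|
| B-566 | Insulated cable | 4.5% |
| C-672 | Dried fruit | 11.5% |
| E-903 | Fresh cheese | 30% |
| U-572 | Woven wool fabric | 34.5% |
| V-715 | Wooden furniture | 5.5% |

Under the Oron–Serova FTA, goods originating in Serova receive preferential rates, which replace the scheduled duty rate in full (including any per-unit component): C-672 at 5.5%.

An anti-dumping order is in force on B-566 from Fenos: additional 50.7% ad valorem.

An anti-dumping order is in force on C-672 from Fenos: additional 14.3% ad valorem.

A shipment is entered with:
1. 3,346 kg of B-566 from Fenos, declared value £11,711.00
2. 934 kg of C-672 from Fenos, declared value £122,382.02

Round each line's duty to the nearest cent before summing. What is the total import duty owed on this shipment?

£38,039.03

Line 1 (B-566, Fenos, 3,346 kg, £11,711.00):
Base rate for B-566 is 4.5%.
Additional duty on B-566 from Fenos: +50.7%. Applied ad valorem rate: 4.5% + 50.7% = 55.2%.
Duty = £11,711.00 × 55.2% = £6,464.47.
Line 2 (C-672, Fenos, 934 kg, £122,382.02):
Base rate for C-672 is 11.5%.
C-672 has an FTA preferential rate, but origin Fenos is not Serova; base rate stands.
Additional duty on C-672 from Fenos: +14.3%. Applied ad valorem rate: 11.5% + 14.3% = 25.8%.
Duty = £122,382.02 × 25.8% = £31,574.56.
Total = £6,464.47 + £31,574.56 = £38,039.03.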